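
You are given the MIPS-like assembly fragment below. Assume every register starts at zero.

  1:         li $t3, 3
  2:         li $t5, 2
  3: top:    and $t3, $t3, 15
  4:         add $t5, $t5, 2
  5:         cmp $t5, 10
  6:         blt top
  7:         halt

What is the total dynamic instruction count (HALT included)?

li $t3, 3 → $t3=3
li $t5, 2 → $t5=2
and $t3, $t3, 15 → $t3=3&15=3
add $t5, $t5, 2 → $t5=2+2=4
cmp $t5, 10  (cmp 4,10)
blt top: taken
and $t3, $t3, 15 → $t3=3&15=3
add $t5, $t5, 2 → $t5=4+2=6
cmp $t5, 10  (cmp 6,10)
blt top: taken
and $t3, $t3, 15 → $t3=3&15=3
add $t5, $t5, 2 → $t5=6+2=8
cmp $t5, 10  (cmp 8,10)
blt top: taken
and $t3, $t3, 15 → $t3=3&15=3
add $t5, $t5, 2 → $t5=8+2=10
cmp $t5, 10  (cmp 10,10)
blt top: not taken
halt.
Total executed instructions: 19.

19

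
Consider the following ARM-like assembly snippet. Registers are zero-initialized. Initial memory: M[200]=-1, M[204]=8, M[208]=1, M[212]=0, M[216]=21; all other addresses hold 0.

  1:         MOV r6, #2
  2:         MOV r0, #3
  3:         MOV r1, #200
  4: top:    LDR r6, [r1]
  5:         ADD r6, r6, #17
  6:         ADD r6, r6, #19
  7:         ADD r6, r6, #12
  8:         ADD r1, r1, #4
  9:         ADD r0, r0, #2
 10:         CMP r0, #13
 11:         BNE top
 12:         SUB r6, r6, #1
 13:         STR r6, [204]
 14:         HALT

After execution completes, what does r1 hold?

220

MOV r6, #2 → r6=2
MOV r0, #3 → r0=3
MOV r1, #200 → r1=200
LDR r6, [r1] → r6=M[200]=-1
ADD r6, r6, #17 → r6=(-1)+17=16
ADD r6, r6, #19 → r6=16+19=35
ADD r6, r6, #12 → r6=35+12=47
ADD r1, r1, #4 → r1=200+4=204
ADD r0, r0, #2 → r0=3+2=5
CMP r0, #13  (cmp 5,13)
BNE top: taken
LDR r6, [r1] → r6=M[204]=8
ADD r6, r6, #17 → r6=8+17=25
ADD r6, r6, #19 → r6=25+19=44
ADD r6, r6, #12 → r6=44+12=56
ADD r1, r1, #4 → r1=204+4=208
ADD r0, r0, #2 → r0=5+2=7
CMP r0, #13  (cmp 7,13)
BNE top: taken
LDR r6, [r1] → r6=M[208]=1
ADD r6, r6, #17 → r6=1+17=18
ADD r6, r6, #19 → r6=18+19=37
ADD r6, r6, #12 → r6=37+12=49
ADD r1, r1, #4 → r1=208+4=212
ADD r0, r0, #2 → r0=7+2=9
CMP r0, #13  (cmp 9,13)
BNE top: taken
LDR r6, [r1] → r6=M[212]=0
ADD r6, r6, #17 → r6=0+17=17
ADD r6, r6, #19 → r6=17+19=36
ADD r6, r6, #12 → r6=36+12=48
ADD r1, r1, #4 → r1=212+4=216
ADD r0, r0, #2 → r0=9+2=11
CMP r0, #13  (cmp 11,13)
BNE top: taken
LDR r6, [r1] → r6=M[216]=21
ADD r6, r6, #17 → r6=21+17=38
ADD r6, r6, #19 → r6=38+19=57
ADD r6, r6, #12 → r6=57+12=69
ADD r1, r1, #4 → r1=216+4=220
ADD r0, r0, #2 → r0=11+2=13
CMP r0, #13  (cmp 13,13)
BNE top: not taken
SUB r6, r6, #1 → r6=69-1=68
STR r6, [204] → M[204]=68
halt.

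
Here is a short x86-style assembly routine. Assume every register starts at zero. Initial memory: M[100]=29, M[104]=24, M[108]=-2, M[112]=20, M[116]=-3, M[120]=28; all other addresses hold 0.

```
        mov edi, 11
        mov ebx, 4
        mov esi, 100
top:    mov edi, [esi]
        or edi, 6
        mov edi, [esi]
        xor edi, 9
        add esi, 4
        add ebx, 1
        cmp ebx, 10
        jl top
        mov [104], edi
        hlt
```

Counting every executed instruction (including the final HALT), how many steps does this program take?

edi=11
ebx=4
esi=100
edi=M[100]=29
edi=29|6=31
edi=M[100]=29
edi=29^9=20
esi=100+4=104
ebx=4+1=5
cmp ebx, 10  (cmp 5,10)
jl top: taken
edi=M[104]=24
edi=24|6=30
edi=M[104]=24
edi=24^9=17
esi=104+4=108
ebx=5+1=6
cmp ebx, 10  (cmp 6,10)
jl top: taken
edi=M[108]=-2
edi=(-2)|6=-2
edi=M[108]=-2
edi=(-2)^9=-9
esi=108+4=112
ebx=6+1=7
cmp ebx, 10  (cmp 7,10)
jl top: taken
edi=M[112]=20
edi=20|6=22
edi=M[112]=20
edi=20^9=29
esi=112+4=116
ebx=7+1=8
cmp ebx, 10  (cmp 8,10)
jl top: taken
edi=M[116]=-3
edi=(-3)|6=-1
edi=M[116]=-3
edi=(-3)^9=-12
esi=116+4=120
ebx=8+1=9
cmp ebx, 10  (cmp 9,10)
jl top: taken
edi=M[120]=28
edi=28|6=30
edi=M[120]=28
edi=28^9=21
esi=120+4=124
ebx=9+1=10
cmp ebx, 10  (cmp 10,10)
jl top: not taken
mov [104], edi → M[104]=21
halt.
Total executed instructions: 53.

53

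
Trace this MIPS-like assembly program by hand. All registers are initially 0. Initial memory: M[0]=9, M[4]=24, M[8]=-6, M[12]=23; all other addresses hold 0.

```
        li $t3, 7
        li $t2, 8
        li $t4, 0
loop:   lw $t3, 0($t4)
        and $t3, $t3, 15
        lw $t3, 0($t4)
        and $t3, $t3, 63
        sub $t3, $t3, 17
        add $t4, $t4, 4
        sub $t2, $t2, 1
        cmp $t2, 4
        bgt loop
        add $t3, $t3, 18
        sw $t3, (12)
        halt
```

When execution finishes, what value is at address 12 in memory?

24

after li $t3, 7: $t3=7
after li $t2, 8: $t2=8
after li $t4, 0: $t4=0
after lw $t3, 0($t4): $t3=M[0]=9
after and $t3, $t3, 15: $t3=9&15=9
after lw $t3, 0($t4): $t3=M[0]=9
after and $t3, $t3, 63: $t3=9&63=9
after sub $t3, $t3, 17: $t3=9-17=-8
after add $t4, $t4, 4: $t4=0+4=4
after sub $t2, $t2, 1: $t2=8-1=7
cmp $t2, 4  (cmp 7,4)
bgt loop: taken
after lw $t3, 0($t4): $t3=M[4]=24
after and $t3, $t3, 15: $t3=24&15=8
after lw $t3, 0($t4): $t3=M[4]=24
after and $t3, $t3, 63: $t3=24&63=24
after sub $t3, $t3, 17: $t3=24-17=7
after add $t4, $t4, 4: $t4=4+4=8
after sub $t2, $t2, 1: $t2=7-1=6
cmp $t2, 4  (cmp 6,4)
bgt loop: taken
after lw $t3, 0($t4): $t3=M[8]=-6
after and $t3, $t3, 15: $t3=(-6)&15=10
after lw $t3, 0($t4): $t3=M[8]=-6
after and $t3, $t3, 63: $t3=(-6)&63=58
after sub $t3, $t3, 17: $t3=58-17=41
after add $t4, $t4, 4: $t4=8+4=12
after sub $t2, $t2, 1: $t2=6-1=5
cmp $t2, 4  (cmp 5,4)
bgt loop: taken
after lw $t3, 0($t4): $t3=M[12]=23
after and $t3, $t3, 15: $t3=23&15=7
after lw $t3, 0($t4): $t3=M[12]=23
after and $t3, $t3, 63: $t3=23&63=23
after sub $t3, $t3, 17: $t3=23-17=6
after add $t4, $t4, 4: $t4=12+4=16
after sub $t2, $t2, 1: $t2=5-1=4
cmp $t2, 4  (cmp 4,4)
bgt loop: not taken
after add $t3, $t3, 18: $t3=6+18=24
sw $t3, (12) → M[12]=24
halt.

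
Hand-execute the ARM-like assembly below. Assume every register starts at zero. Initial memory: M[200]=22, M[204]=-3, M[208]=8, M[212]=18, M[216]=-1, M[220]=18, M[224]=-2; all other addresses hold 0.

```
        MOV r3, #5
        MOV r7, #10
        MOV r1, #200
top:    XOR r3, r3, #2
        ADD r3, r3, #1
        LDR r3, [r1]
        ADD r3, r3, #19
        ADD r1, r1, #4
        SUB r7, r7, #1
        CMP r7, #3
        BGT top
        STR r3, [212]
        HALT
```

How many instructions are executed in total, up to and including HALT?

r3=5
r7=10
r1=200
r3=5^2=7
r3=7+1=8
r3=M[200]=22
r3=22+19=41
r1=200+4=204
r7=10-1=9
CMP r7, #3  (cmp 9,3)
BGT top: taken
r3=41^2=43
r3=43+1=44
r3=M[204]=-3
r3=(-3)+19=16
r1=204+4=208
r7=9-1=8
CMP r7, #3  (cmp 8,3)
BGT top: taken
r3=16^2=18
r3=18+1=19
r3=M[208]=8
r3=8+19=27
r1=208+4=212
r7=8-1=7
CMP r7, #3  (cmp 7,3)
BGT top: taken
r3=27^2=25
r3=25+1=26
r3=M[212]=18
r3=18+19=37
r1=212+4=216
r7=7-1=6
CMP r7, #3  (cmp 6,3)
BGT top: taken
r3=37^2=39
r3=39+1=40
r3=M[216]=-1
r3=(-1)+19=18
r1=216+4=220
r7=6-1=5
CMP r7, #3  (cmp 5,3)
BGT top: taken
r3=18^2=16
r3=16+1=17
r3=M[220]=18
r3=18+19=37
r1=220+4=224
r7=5-1=4
CMP r7, #3  (cmp 4,3)
BGT top: taken
r3=37^2=39
r3=39+1=40
r3=M[224]=-2
r3=(-2)+19=17
r1=224+4=228
r7=4-1=3
CMP r7, #3  (cmp 3,3)
BGT top: not taken
STR r3, [212] → M[212]=17
halt.
Total executed instructions: 61.

61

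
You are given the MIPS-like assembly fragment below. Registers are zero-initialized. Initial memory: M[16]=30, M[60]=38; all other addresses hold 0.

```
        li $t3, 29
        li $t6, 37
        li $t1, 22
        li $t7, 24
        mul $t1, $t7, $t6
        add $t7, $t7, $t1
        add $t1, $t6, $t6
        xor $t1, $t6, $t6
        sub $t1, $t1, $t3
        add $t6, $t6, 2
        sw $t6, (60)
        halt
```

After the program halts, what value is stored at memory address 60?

39

li $t3, 29 → $t3=29
li $t6, 37 → $t6=37
li $t1, 22 → $t1=22
li $t7, 24 → $t7=24
mul $t1, $t7, $t6 → $t1=24*37=888
add $t7, $t7, $t1 → $t7=24+888=912
add $t1, $t6, $t6 → $t1=37+37=74
xor $t1, $t6, $t6 → $t1=37^37=0
sub $t1, $t1, $t3 → $t1=0-29=-29
add $t6, $t6, 2 → $t6=37+2=39
sw $t6, (60) → M[60]=39
halt.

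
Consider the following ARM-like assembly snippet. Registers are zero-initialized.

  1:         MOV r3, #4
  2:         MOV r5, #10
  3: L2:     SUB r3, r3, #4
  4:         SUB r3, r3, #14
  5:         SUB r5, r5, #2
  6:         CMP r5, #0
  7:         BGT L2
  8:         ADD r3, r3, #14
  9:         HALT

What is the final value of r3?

-72

r3=4
r5=10
r3=4-4=0
r3=0-14=-14
r5=10-2=8
CMP r5, #0  (cmp 8,0)
BGT L2: taken
r3=(-14)-4=-18
r3=(-18)-14=-32
r5=8-2=6
CMP r5, #0  (cmp 6,0)
BGT L2: taken
r3=(-32)-4=-36
r3=(-36)-14=-50
r5=6-2=4
CMP r5, #0  (cmp 4,0)
BGT L2: taken
r3=(-50)-4=-54
r3=(-54)-14=-68
r5=4-2=2
CMP r5, #0  (cmp 2,0)
BGT L2: taken
r3=(-68)-4=-72
r3=(-72)-14=-86
r5=2-2=0
CMP r5, #0  (cmp 0,0)
BGT L2: not taken
r3=(-86)+14=-72
halt.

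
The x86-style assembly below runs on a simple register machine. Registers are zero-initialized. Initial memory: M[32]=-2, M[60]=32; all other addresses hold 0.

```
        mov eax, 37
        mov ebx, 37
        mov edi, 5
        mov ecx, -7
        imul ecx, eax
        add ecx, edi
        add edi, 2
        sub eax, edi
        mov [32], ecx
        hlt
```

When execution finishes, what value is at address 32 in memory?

-254

eax=37
ebx=37
edi=5
ecx=-7
ecx=(-7)*37=-259
ecx=(-259)+5=-254
edi=5+2=7
eax=37-7=30
mov [32], ecx → M[32]=-254
halt.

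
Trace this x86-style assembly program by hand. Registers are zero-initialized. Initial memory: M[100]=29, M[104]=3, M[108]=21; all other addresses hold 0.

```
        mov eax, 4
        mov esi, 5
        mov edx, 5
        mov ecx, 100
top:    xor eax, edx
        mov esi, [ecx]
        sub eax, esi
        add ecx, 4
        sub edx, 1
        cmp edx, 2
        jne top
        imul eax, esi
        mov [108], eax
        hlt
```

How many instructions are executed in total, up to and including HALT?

after mov eax, 4: eax=4
after mov esi, 5: esi=5
after mov edx, 5: edx=5
after mov ecx, 100: ecx=100
after xor eax, edx: eax=4^5=1
after mov esi, [ecx]: esi=M[100]=29
after sub eax, esi: eax=1-29=-28
after add ecx, 4: ecx=100+4=104
after sub edx, 1: edx=5-1=4
cmp edx, 2  (cmp 4,2)
jne top: taken
after xor eax, edx: eax=(-28)^4=-32
after mov esi, [ecx]: esi=M[104]=3
after sub eax, esi: eax=(-32)-3=-35
after add ecx, 4: ecx=104+4=108
after sub edx, 1: edx=4-1=3
cmp edx, 2  (cmp 3,2)
jne top: taken
after xor eax, edx: eax=(-35)^3=-34
after mov esi, [ecx]: esi=M[108]=21
after sub eax, esi: eax=(-34)-21=-55
after add ecx, 4: ecx=108+4=112
after sub edx, 1: edx=3-1=2
cmp edx, 2  (cmp 2,2)
jne top: not taken
after imul eax, esi: eax=(-55)*21=-1155
mov [108], eax → M[108]=-1155
halt.
Total executed instructions: 28.

28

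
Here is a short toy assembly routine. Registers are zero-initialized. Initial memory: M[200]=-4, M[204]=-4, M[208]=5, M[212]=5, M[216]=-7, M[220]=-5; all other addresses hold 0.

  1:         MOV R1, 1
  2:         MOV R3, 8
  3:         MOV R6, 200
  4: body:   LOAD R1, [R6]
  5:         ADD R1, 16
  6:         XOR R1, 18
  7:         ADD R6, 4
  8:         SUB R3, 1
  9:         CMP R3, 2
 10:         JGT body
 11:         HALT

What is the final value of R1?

R1=1
R3=8
R6=200
R1=M[200]=-4
R1=(-4)+16=12
R1=12^18=30
R6=200+4=204
R3=8-1=7
CMP R3, 2  (cmp 7,2)
JGT body: taken
R1=M[204]=-4
R1=(-4)+16=12
R1=12^18=30
R6=204+4=208
R3=7-1=6
CMP R3, 2  (cmp 6,2)
JGT body: taken
R1=M[208]=5
R1=5+16=21
R1=21^18=7
R6=208+4=212
R3=6-1=5
CMP R3, 2  (cmp 5,2)
JGT body: taken
R1=M[212]=5
R1=5+16=21
R1=21^18=7
R6=212+4=216
R3=5-1=4
CMP R3, 2  (cmp 4,2)
JGT body: taken
R1=M[216]=-7
R1=(-7)+16=9
R1=9^18=27
R6=216+4=220
R3=4-1=3
CMP R3, 2  (cmp 3,2)
JGT body: taken
R1=M[220]=-5
R1=(-5)+16=11
R1=11^18=25
R6=220+4=224
R3=3-1=2
CMP R3, 2  (cmp 2,2)
JGT body: not taken
halt.

25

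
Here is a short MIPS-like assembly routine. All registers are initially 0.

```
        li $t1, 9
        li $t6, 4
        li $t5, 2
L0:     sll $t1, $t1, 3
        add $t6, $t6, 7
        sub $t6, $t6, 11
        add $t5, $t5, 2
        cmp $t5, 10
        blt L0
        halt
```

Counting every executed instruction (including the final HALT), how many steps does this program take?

$t1=9
$t6=4
$t5=2
$t1=9<<3=72
$t6=4+7=11
$t6=11-11=0
$t5=2+2=4
cmp $t5, 10  (cmp 4,10)
blt L0: taken
$t1=72<<3=576
$t6=0+7=7
$t6=7-11=-4
$t5=4+2=6
cmp $t5, 10  (cmp 6,10)
blt L0: taken
$t1=576<<3=4608
$t6=(-4)+7=3
$t6=3-11=-8
$t5=6+2=8
cmp $t5, 10  (cmp 8,10)
blt L0: taken
$t1=4608<<3=36864
$t6=(-8)+7=-1
$t6=(-1)-11=-12
$t5=8+2=10
cmp $t5, 10  (cmp 10,10)
blt L0: not taken
halt.
Total executed instructions: 28.

28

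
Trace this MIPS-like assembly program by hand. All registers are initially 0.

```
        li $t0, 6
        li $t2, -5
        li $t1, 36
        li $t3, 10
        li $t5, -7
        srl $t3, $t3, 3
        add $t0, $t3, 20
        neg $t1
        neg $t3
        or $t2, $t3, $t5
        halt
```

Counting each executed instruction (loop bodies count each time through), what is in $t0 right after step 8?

$t0=6
$t2=-5
$t1=36
$t3=10
$t5=-7
$t3=10>>3=1
$t0=1+20=21
$t1=-(36)=-36
After step 8: $t0 = 21.

21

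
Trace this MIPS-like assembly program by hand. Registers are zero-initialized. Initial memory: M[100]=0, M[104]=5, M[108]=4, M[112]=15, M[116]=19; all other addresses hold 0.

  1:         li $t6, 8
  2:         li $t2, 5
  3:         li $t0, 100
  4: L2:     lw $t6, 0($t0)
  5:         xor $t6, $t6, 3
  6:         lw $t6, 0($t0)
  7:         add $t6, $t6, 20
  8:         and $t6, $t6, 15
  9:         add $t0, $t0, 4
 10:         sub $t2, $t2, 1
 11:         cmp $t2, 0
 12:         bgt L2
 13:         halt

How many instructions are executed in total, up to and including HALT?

li $t6, 8 → $t6=8
li $t2, 5 → $t2=5
li $t0, 100 → $t0=100
lw $t6, 0($t0) → $t6=M[100]=0
xor $t6, $t6, 3 → $t6=0^3=3
lw $t6, 0($t0) → $t6=M[100]=0
add $t6, $t6, 20 → $t6=0+20=20
and $t6, $t6, 15 → $t6=20&15=4
add $t0, $t0, 4 → $t0=100+4=104
sub $t2, $t2, 1 → $t2=5-1=4
cmp $t2, 0  (cmp 4,0)
bgt L2: taken
lw $t6, 0($t0) → $t6=M[104]=5
xor $t6, $t6, 3 → $t6=5^3=6
lw $t6, 0($t0) → $t6=M[104]=5
add $t6, $t6, 20 → $t6=5+20=25
and $t6, $t6, 15 → $t6=25&15=9
add $t0, $t0, 4 → $t0=104+4=108
sub $t2, $t2, 1 → $t2=4-1=3
cmp $t2, 0  (cmp 3,0)
bgt L2: taken
lw $t6, 0($t0) → $t6=M[108]=4
xor $t6, $t6, 3 → $t6=4^3=7
lw $t6, 0($t0) → $t6=M[108]=4
add $t6, $t6, 20 → $t6=4+20=24
and $t6, $t6, 15 → $t6=24&15=8
add $t0, $t0, 4 → $t0=108+4=112
sub $t2, $t2, 1 → $t2=3-1=2
cmp $t2, 0  (cmp 2,0)
bgt L2: taken
lw $t6, 0($t0) → $t6=M[112]=15
xor $t6, $t6, 3 → $t6=15^3=12
lw $t6, 0($t0) → $t6=M[112]=15
add $t6, $t6, 20 → $t6=15+20=35
and $t6, $t6, 15 → $t6=35&15=3
add $t0, $t0, 4 → $t0=112+4=116
sub $t2, $t2, 1 → $t2=2-1=1
cmp $t2, 0  (cmp 1,0)
bgt L2: taken
lw $t6, 0($t0) → $t6=M[116]=19
xor $t6, $t6, 3 → $t6=19^3=16
lw $t6, 0($t0) → $t6=M[116]=19
add $t6, $t6, 20 → $t6=19+20=39
and $t6, $t6, 15 → $t6=39&15=7
add $t0, $t0, 4 → $t0=116+4=120
sub $t2, $t2, 1 → $t2=1-1=0
cmp $t2, 0  (cmp 0,0)
bgt L2: not taken
halt.
Total executed instructions: 49.

49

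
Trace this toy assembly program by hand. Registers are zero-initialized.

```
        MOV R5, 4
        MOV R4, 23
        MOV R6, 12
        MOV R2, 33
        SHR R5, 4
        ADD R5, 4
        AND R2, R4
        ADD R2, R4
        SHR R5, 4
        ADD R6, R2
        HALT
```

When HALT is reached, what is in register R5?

MOV R5, 4 → R5=4
MOV R4, 23 → R4=23
MOV R6, 12 → R6=12
MOV R2, 33 → R2=33
SHR R5, 4 → R5=4>>4=0
ADD R5, 4 → R5=0+4=4
AND R2, R4 → R2=33&23=1
ADD R2, R4 → R2=1+23=24
SHR R5, 4 → R5=4>>4=0
ADD R6, R2 → R6=12+24=36
halt.

0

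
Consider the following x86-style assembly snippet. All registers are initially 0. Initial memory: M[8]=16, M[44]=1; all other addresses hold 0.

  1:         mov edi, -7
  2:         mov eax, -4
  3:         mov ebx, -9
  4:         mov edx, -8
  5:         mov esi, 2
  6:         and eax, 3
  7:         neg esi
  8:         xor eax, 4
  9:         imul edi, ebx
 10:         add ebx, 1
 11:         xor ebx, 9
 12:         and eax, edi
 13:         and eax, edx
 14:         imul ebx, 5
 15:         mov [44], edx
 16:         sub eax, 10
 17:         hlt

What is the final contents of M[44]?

edi=-7
eax=-4
ebx=-9
edx=-8
esi=2
eax=(-4)&3=0
esi=-(2)=-2
eax=0^4=4
edi=(-7)*(-9)=63
ebx=(-9)+1=-8
ebx=(-8)^9=-15
eax=4&63=4
eax=4&(-8)=0
ebx=(-15)*5=-75
mov [44], edx → M[44]=-8
eax=0-10=-10
halt.

-8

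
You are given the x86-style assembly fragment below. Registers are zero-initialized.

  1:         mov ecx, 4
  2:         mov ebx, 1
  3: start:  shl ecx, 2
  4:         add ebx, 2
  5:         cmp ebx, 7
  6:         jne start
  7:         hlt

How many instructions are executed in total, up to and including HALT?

mov ecx, 4 → ecx=4
mov ebx, 1 → ebx=1
shl ecx, 2 → ecx=4<<2=16
add ebx, 2 → ebx=1+2=3
cmp ebx, 7  (cmp 3,7)
jne start: taken
shl ecx, 2 → ecx=16<<2=64
add ebx, 2 → ebx=3+2=5
cmp ebx, 7  (cmp 5,7)
jne start: taken
shl ecx, 2 → ecx=64<<2=256
add ebx, 2 → ebx=5+2=7
cmp ebx, 7  (cmp 7,7)
jne start: not taken
halt.
Total executed instructions: 15.

15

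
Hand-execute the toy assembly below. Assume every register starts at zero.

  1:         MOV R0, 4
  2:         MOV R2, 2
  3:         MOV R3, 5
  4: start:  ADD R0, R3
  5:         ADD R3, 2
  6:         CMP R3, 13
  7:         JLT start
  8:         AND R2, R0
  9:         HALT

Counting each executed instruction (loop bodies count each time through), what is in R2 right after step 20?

0

MOV R0, 4 → R0=4
MOV R2, 2 → R2=2
MOV R3, 5 → R3=5
ADD R0, R3 → R0=4+5=9
ADD R3, 2 → R3=5+2=7
CMP R3, 13  (cmp 7,13)
JLT start: taken
ADD R0, R3 → R0=9+7=16
ADD R3, 2 → R3=7+2=9
CMP R3, 13  (cmp 9,13)
JLT start: taken
ADD R0, R3 → R0=16+9=25
ADD R3, 2 → R3=9+2=11
CMP R3, 13  (cmp 11,13)
JLT start: taken
ADD R0, R3 → R0=25+11=36
ADD R3, 2 → R3=11+2=13
CMP R3, 13  (cmp 13,13)
JLT start: not taken
AND R2, R0 → R2=2&36=0
After step 20: R2 = 0.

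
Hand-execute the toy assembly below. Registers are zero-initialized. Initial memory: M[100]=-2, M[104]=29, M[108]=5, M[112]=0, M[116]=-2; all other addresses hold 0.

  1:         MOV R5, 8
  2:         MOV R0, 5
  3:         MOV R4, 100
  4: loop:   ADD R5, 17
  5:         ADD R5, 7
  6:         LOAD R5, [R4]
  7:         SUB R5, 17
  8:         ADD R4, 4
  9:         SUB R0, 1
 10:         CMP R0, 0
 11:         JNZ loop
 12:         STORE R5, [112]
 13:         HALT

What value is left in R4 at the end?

120

R5=8
R0=5
R4=100
R5=8+17=25
R5=25+7=32
R5=M[100]=-2
R5=(-2)-17=-19
R4=100+4=104
R0=5-1=4
CMP R0, 0  (cmp 4,0)
JNZ loop: taken
R5=(-19)+17=-2
R5=(-2)+7=5
R5=M[104]=29
R5=29-17=12
R4=104+4=108
R0=4-1=3
CMP R0, 0  (cmp 3,0)
JNZ loop: taken
R5=12+17=29
R5=29+7=36
R5=M[108]=5
R5=5-17=-12
R4=108+4=112
R0=3-1=2
CMP R0, 0  (cmp 2,0)
JNZ loop: taken
R5=(-12)+17=5
R5=5+7=12
R5=M[112]=0
R5=0-17=-17
R4=112+4=116
R0=2-1=1
CMP R0, 0  (cmp 1,0)
JNZ loop: taken
R5=(-17)+17=0
R5=0+7=7
R5=M[116]=-2
R5=(-2)-17=-19
R4=116+4=120
R0=1-1=0
CMP R0, 0  (cmp 0,0)
JNZ loop: not taken
STORE R5, [112] → M[112]=-19
halt.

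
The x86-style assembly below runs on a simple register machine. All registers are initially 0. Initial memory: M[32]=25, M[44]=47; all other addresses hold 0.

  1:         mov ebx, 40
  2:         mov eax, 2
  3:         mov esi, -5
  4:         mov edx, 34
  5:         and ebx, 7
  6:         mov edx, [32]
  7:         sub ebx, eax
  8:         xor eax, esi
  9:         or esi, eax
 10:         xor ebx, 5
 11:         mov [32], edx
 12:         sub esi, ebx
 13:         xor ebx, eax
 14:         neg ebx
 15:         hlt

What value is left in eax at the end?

-7

after mov ebx, 40: ebx=40
after mov eax, 2: eax=2
after mov esi, -5: esi=-5
after mov edx, 34: edx=34
after and ebx, 7: ebx=40&7=0
after mov edx, [32]: edx=M[32]=25
after sub ebx, eax: ebx=0-2=-2
after xor eax, esi: eax=2^(-5)=-7
after or esi, eax: esi=(-5)|(-7)=-5
after xor ebx, 5: ebx=(-2)^5=-5
mov [32], edx → M[32]=25
after sub esi, ebx: esi=(-5)-(-5)=0
after xor ebx, eax: ebx=(-5)^(-7)=2
after neg ebx: ebx=-(2)=-2
halt.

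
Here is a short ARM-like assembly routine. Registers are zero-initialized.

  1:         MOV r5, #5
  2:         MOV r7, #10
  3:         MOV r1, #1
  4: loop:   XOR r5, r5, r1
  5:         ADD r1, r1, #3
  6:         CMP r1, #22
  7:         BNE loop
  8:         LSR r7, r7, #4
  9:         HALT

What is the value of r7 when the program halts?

after MOV r5, #5: r5=5
after MOV r7, #10: r7=10
after MOV r1, #1: r1=1
after XOR r5, r5, r1: r5=5^1=4
after ADD r1, r1, #3: r1=1+3=4
CMP r1, #22  (cmp 4,22)
BNE loop: taken
after XOR r5, r5, r1: r5=4^4=0
after ADD r1, r1, #3: r1=4+3=7
CMP r1, #22  (cmp 7,22)
BNE loop: taken
after XOR r5, r5, r1: r5=0^7=7
after ADD r1, r1, #3: r1=7+3=10
CMP r1, #22  (cmp 10,22)
BNE loop: taken
after XOR r5, r5, r1: r5=7^10=13
after ADD r1, r1, #3: r1=10+3=13
CMP r1, #22  (cmp 13,22)
BNE loop: taken
after XOR r5, r5, r1: r5=13^13=0
after ADD r1, r1, #3: r1=13+3=16
CMP r1, #22  (cmp 16,22)
BNE loop: taken
after XOR r5, r5, r1: r5=0^16=16
after ADD r1, r1, #3: r1=16+3=19
CMP r1, #22  (cmp 19,22)
BNE loop: taken
after XOR r5, r5, r1: r5=16^19=3
after ADD r1, r1, #3: r1=19+3=22
CMP r1, #22  (cmp 22,22)
BNE loop: not taken
after LSR r7, r7, #4: r7=10>>4=0
halt.

0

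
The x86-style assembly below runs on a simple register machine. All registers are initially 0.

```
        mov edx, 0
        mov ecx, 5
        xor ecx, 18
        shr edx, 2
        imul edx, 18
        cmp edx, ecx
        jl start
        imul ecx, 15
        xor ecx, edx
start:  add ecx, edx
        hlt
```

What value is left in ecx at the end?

mov edx, 0 → edx=0
mov ecx, 5 → ecx=5
xor ecx, 18 → ecx=5^18=23
shr edx, 2 → edx=0>>2=0
imul edx, 18 → edx=0*18=0
cmp edx, ecx  (cmp 0,23)
jl start: taken
add ecx, edx → ecx=23+0=23
halt.

23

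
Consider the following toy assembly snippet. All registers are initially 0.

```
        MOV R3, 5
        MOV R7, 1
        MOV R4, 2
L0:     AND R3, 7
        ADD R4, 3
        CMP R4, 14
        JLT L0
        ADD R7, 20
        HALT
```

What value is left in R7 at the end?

R3=5
R7=1
R4=2
R3=5&7=5
R4=2+3=5
CMP R4, 14  (cmp 5,14)
JLT L0: taken
R3=5&7=5
R4=5+3=8
CMP R4, 14  (cmp 8,14)
JLT L0: taken
R3=5&7=5
R4=8+3=11
CMP R4, 14  (cmp 11,14)
JLT L0: taken
R3=5&7=5
R4=11+3=14
CMP R4, 14  (cmp 14,14)
JLT L0: not taken
R7=1+20=21
halt.

21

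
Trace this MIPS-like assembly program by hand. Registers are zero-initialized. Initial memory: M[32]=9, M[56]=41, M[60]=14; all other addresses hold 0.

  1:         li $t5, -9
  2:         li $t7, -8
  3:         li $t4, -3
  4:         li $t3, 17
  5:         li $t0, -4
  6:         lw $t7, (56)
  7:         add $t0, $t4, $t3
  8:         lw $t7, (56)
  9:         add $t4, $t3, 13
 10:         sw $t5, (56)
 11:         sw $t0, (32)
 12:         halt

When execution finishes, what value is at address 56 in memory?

-9

li $t5, -9 → $t5=-9
li $t7, -8 → $t7=-8
li $t4, -3 → $t4=-3
li $t3, 17 → $t3=17
li $t0, -4 → $t0=-4
lw $t7, (56) → $t7=M[56]=41
add $t0, $t4, $t3 → $t0=(-3)+17=14
lw $t7, (56) → $t7=M[56]=41
add $t4, $t3, 13 → $t4=17+13=30
sw $t5, (56) → M[56]=-9
sw $t0, (32) → M[32]=14
halt.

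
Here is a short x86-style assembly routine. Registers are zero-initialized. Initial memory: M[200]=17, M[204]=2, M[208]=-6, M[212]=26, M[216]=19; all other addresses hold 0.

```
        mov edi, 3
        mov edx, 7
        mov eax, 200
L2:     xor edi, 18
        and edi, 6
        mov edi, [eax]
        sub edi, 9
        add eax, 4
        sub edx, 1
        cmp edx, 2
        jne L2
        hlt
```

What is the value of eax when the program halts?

220

edi=3
edx=7
eax=200
edi=3^18=17
edi=17&6=0
edi=M[200]=17
edi=17-9=8
eax=200+4=204
edx=7-1=6
cmp edx, 2  (cmp 6,2)
jne L2: taken
edi=8^18=26
edi=26&6=2
edi=M[204]=2
edi=2-9=-7
eax=204+4=208
edx=6-1=5
cmp edx, 2  (cmp 5,2)
jne L2: taken
edi=(-7)^18=-21
edi=(-21)&6=2
edi=M[208]=-6
edi=(-6)-9=-15
eax=208+4=212
edx=5-1=4
cmp edx, 2  (cmp 4,2)
jne L2: taken
edi=(-15)^18=-29
edi=(-29)&6=2
edi=M[212]=26
edi=26-9=17
eax=212+4=216
edx=4-1=3
cmp edx, 2  (cmp 3,2)
jne L2: taken
edi=17^18=3
edi=3&6=2
edi=M[216]=19
edi=19-9=10
eax=216+4=220
edx=3-1=2
cmp edx, 2  (cmp 2,2)
jne L2: not taken
halt.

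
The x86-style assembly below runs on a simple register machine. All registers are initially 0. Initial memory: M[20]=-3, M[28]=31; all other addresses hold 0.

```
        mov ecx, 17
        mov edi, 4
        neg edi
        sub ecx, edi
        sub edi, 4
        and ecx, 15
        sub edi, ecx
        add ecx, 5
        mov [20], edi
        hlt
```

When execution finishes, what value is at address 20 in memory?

ecx=17
edi=4
edi=-(4)=-4
ecx=17-(-4)=21
edi=(-4)-4=-8
ecx=21&15=5
edi=(-8)-5=-13
ecx=5+5=10
mov [20], edi → M[20]=-13
halt.

-13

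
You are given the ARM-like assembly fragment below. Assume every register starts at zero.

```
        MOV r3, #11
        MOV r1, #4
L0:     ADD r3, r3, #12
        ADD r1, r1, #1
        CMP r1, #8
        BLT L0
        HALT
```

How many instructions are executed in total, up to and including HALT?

19

after MOV r3, #11: r3=11
after MOV r1, #4: r1=4
after ADD r3, r3, #12: r3=11+12=23
after ADD r1, r1, #1: r1=4+1=5
CMP r1, #8  (cmp 5,8)
BLT L0: taken
after ADD r3, r3, #12: r3=23+12=35
after ADD r1, r1, #1: r1=5+1=6
CMP r1, #8  (cmp 6,8)
BLT L0: taken
after ADD r3, r3, #12: r3=35+12=47
after ADD r1, r1, #1: r1=6+1=7
CMP r1, #8  (cmp 7,8)
BLT L0: taken
after ADD r3, r3, #12: r3=47+12=59
after ADD r1, r1, #1: r1=7+1=8
CMP r1, #8  (cmp 8,8)
BLT L0: not taken
halt.
Total executed instructions: 19.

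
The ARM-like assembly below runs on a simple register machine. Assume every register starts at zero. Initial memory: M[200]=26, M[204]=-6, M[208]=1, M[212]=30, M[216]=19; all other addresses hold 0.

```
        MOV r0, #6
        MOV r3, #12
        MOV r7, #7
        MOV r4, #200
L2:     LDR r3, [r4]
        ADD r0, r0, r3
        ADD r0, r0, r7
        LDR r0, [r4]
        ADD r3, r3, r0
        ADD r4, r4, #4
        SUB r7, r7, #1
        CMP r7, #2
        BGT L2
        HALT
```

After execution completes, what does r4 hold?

r0=6
r3=12
r7=7
r4=200
r3=M[200]=26
r0=6+26=32
r0=32+7=39
r0=M[200]=26
r3=26+26=52
r4=200+4=204
r7=7-1=6
CMP r7, #2  (cmp 6,2)
BGT L2: taken
r3=M[204]=-6
r0=26+(-6)=20
r0=20+6=26
r0=M[204]=-6
r3=(-6)+(-6)=-12
r4=204+4=208
r7=6-1=5
CMP r7, #2  (cmp 5,2)
BGT L2: taken
r3=M[208]=1
r0=(-6)+1=-5
r0=(-5)+5=0
r0=M[208]=1
r3=1+1=2
r4=208+4=212
r7=5-1=4
CMP r7, #2  (cmp 4,2)
BGT L2: taken
r3=M[212]=30
r0=1+30=31
r0=31+4=35
r0=M[212]=30
r3=30+30=60
r4=212+4=216
r7=4-1=3
CMP r7, #2  (cmp 3,2)
BGT L2: taken
r3=M[216]=19
r0=30+19=49
r0=49+3=52
r0=M[216]=19
r3=19+19=38
r4=216+4=220
r7=3-1=2
CMP r7, #2  (cmp 2,2)
BGT L2: not taken
halt.

220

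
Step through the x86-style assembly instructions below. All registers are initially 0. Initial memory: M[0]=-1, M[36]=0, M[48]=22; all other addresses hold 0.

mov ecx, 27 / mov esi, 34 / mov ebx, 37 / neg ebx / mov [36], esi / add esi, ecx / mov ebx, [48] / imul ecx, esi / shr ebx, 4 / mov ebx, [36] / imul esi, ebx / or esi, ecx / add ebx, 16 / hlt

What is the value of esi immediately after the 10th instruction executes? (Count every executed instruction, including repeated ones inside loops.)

61

ecx=27
esi=34
ebx=37
ebx=-(37)=-37
mov [36], esi → M[36]=34
esi=34+27=61
ebx=M[48]=22
ecx=27*61=1647
ebx=22>>4=1
ebx=M[36]=34
After step 10: esi = 61.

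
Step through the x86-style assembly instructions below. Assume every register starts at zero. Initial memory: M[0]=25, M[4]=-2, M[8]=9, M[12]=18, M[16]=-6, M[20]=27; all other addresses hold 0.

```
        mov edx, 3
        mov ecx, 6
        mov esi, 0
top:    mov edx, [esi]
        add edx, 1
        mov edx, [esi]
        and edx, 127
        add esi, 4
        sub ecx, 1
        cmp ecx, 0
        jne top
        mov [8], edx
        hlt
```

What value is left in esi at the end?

24

edx=3
ecx=6
esi=0
edx=M[0]=25
edx=25+1=26
edx=M[0]=25
edx=25&127=25
esi=0+4=4
ecx=6-1=5
cmp ecx, 0  (cmp 5,0)
jne top: taken
edx=M[4]=-2
edx=(-2)+1=-1
edx=M[4]=-2
edx=(-2)&127=126
esi=4+4=8
ecx=5-1=4
cmp ecx, 0  (cmp 4,0)
jne top: taken
edx=M[8]=9
edx=9+1=10
edx=M[8]=9
edx=9&127=9
esi=8+4=12
ecx=4-1=3
cmp ecx, 0  (cmp 3,0)
jne top: taken
edx=M[12]=18
edx=18+1=19
edx=M[12]=18
edx=18&127=18
esi=12+4=16
ecx=3-1=2
cmp ecx, 0  (cmp 2,0)
jne top: taken
edx=M[16]=-6
edx=(-6)+1=-5
edx=M[16]=-6
edx=(-6)&127=122
esi=16+4=20
ecx=2-1=1
cmp ecx, 0  (cmp 1,0)
jne top: taken
edx=M[20]=27
edx=27+1=28
edx=M[20]=27
edx=27&127=27
esi=20+4=24
ecx=1-1=0
cmp ecx, 0  (cmp 0,0)
jne top: not taken
mov [8], edx → M[8]=27
halt.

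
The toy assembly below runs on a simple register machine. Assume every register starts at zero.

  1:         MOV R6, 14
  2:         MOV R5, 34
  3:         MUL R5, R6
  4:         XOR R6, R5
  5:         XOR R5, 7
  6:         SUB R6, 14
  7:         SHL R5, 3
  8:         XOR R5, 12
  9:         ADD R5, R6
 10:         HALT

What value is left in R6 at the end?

after MOV R6, 14: R6=14
after MOV R5, 34: R5=34
after MUL R5, R6: R5=34*14=476
after XOR R6, R5: R6=14^476=466
after XOR R5, 7: R5=476^7=475
after SUB R6, 14: R6=466-14=452
after SHL R5, 3: R5=475<<3=3800
after XOR R5, 12: R5=3800^12=3796
after ADD R5, R6: R5=3796+452=4248
halt.

452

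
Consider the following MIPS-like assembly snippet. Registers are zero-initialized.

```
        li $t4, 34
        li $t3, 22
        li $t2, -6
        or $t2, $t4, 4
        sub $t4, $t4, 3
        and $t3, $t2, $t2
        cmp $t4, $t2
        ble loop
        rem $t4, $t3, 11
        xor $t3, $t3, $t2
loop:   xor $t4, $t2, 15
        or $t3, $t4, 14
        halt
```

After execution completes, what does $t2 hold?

38

$t4=34
$t3=22
$t2=-6
$t2=34|4=38
$t4=34-3=31
$t3=38&38=38
cmp $t4, $t2  (cmp 31,38)
ble loop: taken
$t4=38^15=41
$t3=41|14=47
halt.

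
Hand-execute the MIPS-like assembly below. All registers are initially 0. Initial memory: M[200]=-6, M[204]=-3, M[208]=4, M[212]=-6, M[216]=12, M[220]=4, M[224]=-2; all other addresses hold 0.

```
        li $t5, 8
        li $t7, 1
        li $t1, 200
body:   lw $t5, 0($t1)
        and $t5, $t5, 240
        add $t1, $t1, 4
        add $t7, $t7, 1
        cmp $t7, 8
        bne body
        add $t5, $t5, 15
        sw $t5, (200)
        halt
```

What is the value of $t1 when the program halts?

228

$t5=8
$t7=1
$t1=200
$t5=M[200]=-6
$t5=(-6)&240=240
$t1=200+4=204
$t7=1+1=2
cmp $t7, 8  (cmp 2,8)
bne body: taken
$t5=M[204]=-3
$t5=(-3)&240=240
$t1=204+4=208
$t7=2+1=3
cmp $t7, 8  (cmp 3,8)
bne body: taken
$t5=M[208]=4
$t5=4&240=0
$t1=208+4=212
$t7=3+1=4
cmp $t7, 8  (cmp 4,8)
bne body: taken
$t5=M[212]=-6
$t5=(-6)&240=240
$t1=212+4=216
$t7=4+1=5
cmp $t7, 8  (cmp 5,8)
bne body: taken
$t5=M[216]=12
$t5=12&240=0
$t1=216+4=220
$t7=5+1=6
cmp $t7, 8  (cmp 6,8)
bne body: taken
$t5=M[220]=4
$t5=4&240=0
$t1=220+4=224
$t7=6+1=7
cmp $t7, 8  (cmp 7,8)
bne body: taken
$t5=M[224]=-2
$t5=(-2)&240=240
$t1=224+4=228
$t7=7+1=8
cmp $t7, 8  (cmp 8,8)
bne body: not taken
$t5=240+15=255
sw $t5, (200) → M[200]=255
halt.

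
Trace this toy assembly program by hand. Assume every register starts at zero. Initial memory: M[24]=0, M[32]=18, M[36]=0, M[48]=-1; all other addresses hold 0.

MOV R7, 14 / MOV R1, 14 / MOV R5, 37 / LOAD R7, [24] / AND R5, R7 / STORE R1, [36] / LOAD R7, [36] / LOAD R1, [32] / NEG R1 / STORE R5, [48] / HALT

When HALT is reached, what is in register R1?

-18

MOV R7, 14 → R7=14
MOV R1, 14 → R1=14
MOV R5, 37 → R5=37
LOAD R7, [24] → R7=M[24]=0
AND R5, R7 → R5=37&0=0
STORE R1, [36] → M[36]=14
LOAD R7, [36] → R7=M[36]=14
LOAD R1, [32] → R1=M[32]=18
NEG R1 → R1=-(18)=-18
STORE R5, [48] → M[48]=0
halt.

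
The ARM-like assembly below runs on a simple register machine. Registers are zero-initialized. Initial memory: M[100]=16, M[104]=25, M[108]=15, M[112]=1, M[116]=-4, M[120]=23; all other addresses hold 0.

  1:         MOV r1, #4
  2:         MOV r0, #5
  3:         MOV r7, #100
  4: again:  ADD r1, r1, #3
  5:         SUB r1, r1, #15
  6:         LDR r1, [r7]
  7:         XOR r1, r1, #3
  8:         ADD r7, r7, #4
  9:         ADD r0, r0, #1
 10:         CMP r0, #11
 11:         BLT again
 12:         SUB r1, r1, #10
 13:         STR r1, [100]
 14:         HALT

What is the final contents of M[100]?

after MOV r1, #4: r1=4
after MOV r0, #5: r0=5
after MOV r7, #100: r7=100
after ADD r1, r1, #3: r1=4+3=7
after SUB r1, r1, #15: r1=7-15=-8
after LDR r1, [r7]: r1=M[100]=16
after XOR r1, r1, #3: r1=16^3=19
after ADD r7, r7, #4: r7=100+4=104
after ADD r0, r0, #1: r0=5+1=6
CMP r0, #11  (cmp 6,11)
BLT again: taken
after ADD r1, r1, #3: r1=19+3=22
after SUB r1, r1, #15: r1=22-15=7
after LDR r1, [r7]: r1=M[104]=25
after XOR r1, r1, #3: r1=25^3=26
after ADD r7, r7, #4: r7=104+4=108
after ADD r0, r0, #1: r0=6+1=7
CMP r0, #11  (cmp 7,11)
BLT again: taken
after ADD r1, r1, #3: r1=26+3=29
after SUB r1, r1, #15: r1=29-15=14
after LDR r1, [r7]: r1=M[108]=15
after XOR r1, r1, #3: r1=15^3=12
after ADD r7, r7, #4: r7=108+4=112
after ADD r0, r0, #1: r0=7+1=8
CMP r0, #11  (cmp 8,11)
BLT again: taken
after ADD r1, r1, #3: r1=12+3=15
after SUB r1, r1, #15: r1=15-15=0
after LDR r1, [r7]: r1=M[112]=1
after XOR r1, r1, #3: r1=1^3=2
after ADD r7, r7, #4: r7=112+4=116
after ADD r0, r0, #1: r0=8+1=9
CMP r0, #11  (cmp 9,11)
BLT again: taken
after ADD r1, r1, #3: r1=2+3=5
after SUB r1, r1, #15: r1=5-15=-10
after LDR r1, [r7]: r1=M[116]=-4
after XOR r1, r1, #3: r1=(-4)^3=-1
after ADD r7, r7, #4: r7=116+4=120
after ADD r0, r0, #1: r0=9+1=10
CMP r0, #11  (cmp 10,11)
BLT again: taken
after ADD r1, r1, #3: r1=(-1)+3=2
after SUB r1, r1, #15: r1=2-15=-13
after LDR r1, [r7]: r1=M[120]=23
after XOR r1, r1, #3: r1=23^3=20
after ADD r7, r7, #4: r7=120+4=124
after ADD r0, r0, #1: r0=10+1=11
CMP r0, #11  (cmp 11,11)
BLT again: not taken
after SUB r1, r1, #10: r1=20-10=10
STR r1, [100] → M[100]=10
halt.

10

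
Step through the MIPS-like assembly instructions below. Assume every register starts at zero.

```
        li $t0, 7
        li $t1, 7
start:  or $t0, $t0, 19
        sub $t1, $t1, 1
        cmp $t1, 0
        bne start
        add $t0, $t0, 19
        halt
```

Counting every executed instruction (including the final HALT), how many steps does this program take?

32

after li $t0, 7: $t0=7
after li $t1, 7: $t1=7
after or $t0, $t0, 19: $t0=7|19=23
after sub $t1, $t1, 1: $t1=7-1=6
cmp $t1, 0  (cmp 6,0)
bne start: taken
after or $t0, $t0, 19: $t0=23|19=23
after sub $t1, $t1, 1: $t1=6-1=5
cmp $t1, 0  (cmp 5,0)
bne start: taken
after or $t0, $t0, 19: $t0=23|19=23
after sub $t1, $t1, 1: $t1=5-1=4
cmp $t1, 0  (cmp 4,0)
bne start: taken
after or $t0, $t0, 19: $t0=23|19=23
after sub $t1, $t1, 1: $t1=4-1=3
cmp $t1, 0  (cmp 3,0)
bne start: taken
after or $t0, $t0, 19: $t0=23|19=23
after sub $t1, $t1, 1: $t1=3-1=2
cmp $t1, 0  (cmp 2,0)
bne start: taken
after or $t0, $t0, 19: $t0=23|19=23
after sub $t1, $t1, 1: $t1=2-1=1
cmp $t1, 0  (cmp 1,0)
bne start: taken
after or $t0, $t0, 19: $t0=23|19=23
after sub $t1, $t1, 1: $t1=1-1=0
cmp $t1, 0  (cmp 0,0)
bne start: not taken
after add $t0, $t0, 19: $t0=23+19=42
halt.
Total executed instructions: 32.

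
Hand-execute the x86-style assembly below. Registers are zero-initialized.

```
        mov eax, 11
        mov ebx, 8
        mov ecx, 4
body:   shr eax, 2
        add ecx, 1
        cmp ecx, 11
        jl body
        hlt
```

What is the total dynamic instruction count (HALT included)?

mov eax, 11 → eax=11
mov ebx, 8 → ebx=8
mov ecx, 4 → ecx=4
shr eax, 2 → eax=11>>2=2
add ecx, 1 → ecx=4+1=5
cmp ecx, 11  (cmp 5,11)
jl body: taken
shr eax, 2 → eax=2>>2=0
add ecx, 1 → ecx=5+1=6
cmp ecx, 11  (cmp 6,11)
jl body: taken
shr eax, 2 → eax=0>>2=0
add ecx, 1 → ecx=6+1=7
cmp ecx, 11  (cmp 7,11)
jl body: taken
shr eax, 2 → eax=0>>2=0
add ecx, 1 → ecx=7+1=8
cmp ecx, 11  (cmp 8,11)
jl body: taken
shr eax, 2 → eax=0>>2=0
add ecx, 1 → ecx=8+1=9
cmp ecx, 11  (cmp 9,11)
jl body: taken
shr eax, 2 → eax=0>>2=0
add ecx, 1 → ecx=9+1=10
cmp ecx, 11  (cmp 10,11)
jl body: taken
shr eax, 2 → eax=0>>2=0
add ecx, 1 → ecx=10+1=11
cmp ecx, 11  (cmp 11,11)
jl body: not taken
halt.
Total executed instructions: 32.

32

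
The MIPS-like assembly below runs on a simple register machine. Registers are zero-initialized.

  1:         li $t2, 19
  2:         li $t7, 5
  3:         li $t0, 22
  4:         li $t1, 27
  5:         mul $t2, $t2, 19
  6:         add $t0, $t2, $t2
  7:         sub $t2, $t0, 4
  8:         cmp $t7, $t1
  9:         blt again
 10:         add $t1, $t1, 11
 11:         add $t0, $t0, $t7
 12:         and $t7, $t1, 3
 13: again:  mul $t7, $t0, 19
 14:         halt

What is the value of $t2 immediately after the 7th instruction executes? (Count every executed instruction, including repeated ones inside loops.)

718

li $t2, 19 → $t2=19
li $t7, 5 → $t7=5
li $t0, 22 → $t0=22
li $t1, 27 → $t1=27
mul $t2, $t2, 19 → $t2=19*19=361
add $t0, $t2, $t2 → $t0=361+361=722
sub $t2, $t0, 4 → $t2=722-4=718
After step 7: $t2 = 718.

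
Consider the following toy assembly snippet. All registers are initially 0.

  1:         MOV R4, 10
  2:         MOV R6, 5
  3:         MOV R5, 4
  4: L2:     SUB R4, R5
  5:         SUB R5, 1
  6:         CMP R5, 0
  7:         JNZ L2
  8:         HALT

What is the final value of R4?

0

R4=10
R6=5
R5=4
R4=10-4=6
R5=4-1=3
CMP R5, 0  (cmp 3,0)
JNZ L2: taken
R4=6-3=3
R5=3-1=2
CMP R5, 0  (cmp 2,0)
JNZ L2: taken
R4=3-2=1
R5=2-1=1
CMP R5, 0  (cmp 1,0)
JNZ L2: taken
R4=1-1=0
R5=1-1=0
CMP R5, 0  (cmp 0,0)
JNZ L2: not taken
halt.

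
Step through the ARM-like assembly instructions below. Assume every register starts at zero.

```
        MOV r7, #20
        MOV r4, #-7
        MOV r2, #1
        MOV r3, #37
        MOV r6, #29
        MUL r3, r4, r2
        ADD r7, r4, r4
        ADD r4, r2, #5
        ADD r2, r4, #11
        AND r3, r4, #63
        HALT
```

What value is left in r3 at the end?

6

MOV r7, #20 → r7=20
MOV r4, #-7 → r4=-7
MOV r2, #1 → r2=1
MOV r3, #37 → r3=37
MOV r6, #29 → r6=29
MUL r3, r4, r2 → r3=(-7)*1=-7
ADD r7, r4, r4 → r7=(-7)+(-7)=-14
ADD r4, r2, #5 → r4=1+5=6
ADD r2, r4, #11 → r2=6+11=17
AND r3, r4, #63 → r3=6&63=6
halt.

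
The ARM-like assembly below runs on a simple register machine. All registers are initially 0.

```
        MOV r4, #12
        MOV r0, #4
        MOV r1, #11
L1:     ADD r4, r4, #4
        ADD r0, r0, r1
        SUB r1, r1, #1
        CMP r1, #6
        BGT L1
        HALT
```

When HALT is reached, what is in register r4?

after MOV r4, #12: r4=12
after MOV r0, #4: r0=4
after MOV r1, #11: r1=11
after ADD r4, r4, #4: r4=12+4=16
after ADD r0, r0, r1: r0=4+11=15
after SUB r1, r1, #1: r1=11-1=10
CMP r1, #6  (cmp 10,6)
BGT L1: taken
after ADD r4, r4, #4: r4=16+4=20
after ADD r0, r0, r1: r0=15+10=25
after SUB r1, r1, #1: r1=10-1=9
CMP r1, #6  (cmp 9,6)
BGT L1: taken
after ADD r4, r4, #4: r4=20+4=24
after ADD r0, r0, r1: r0=25+9=34
after SUB r1, r1, #1: r1=9-1=8
CMP r1, #6  (cmp 8,6)
BGT L1: taken
after ADD r4, r4, #4: r4=24+4=28
after ADD r0, r0, r1: r0=34+8=42
after SUB r1, r1, #1: r1=8-1=7
CMP r1, #6  (cmp 7,6)
BGT L1: taken
after ADD r4, r4, #4: r4=28+4=32
after ADD r0, r0, r1: r0=42+7=49
after SUB r1, r1, #1: r1=7-1=6
CMP r1, #6  (cmp 6,6)
BGT L1: not taken
halt.

32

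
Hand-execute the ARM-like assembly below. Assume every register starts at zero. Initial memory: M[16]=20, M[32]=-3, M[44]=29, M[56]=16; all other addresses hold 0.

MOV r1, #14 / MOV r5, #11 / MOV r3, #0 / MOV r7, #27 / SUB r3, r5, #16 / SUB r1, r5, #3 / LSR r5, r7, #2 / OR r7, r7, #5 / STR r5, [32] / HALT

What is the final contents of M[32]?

after MOV r1, #14: r1=14
after MOV r5, #11: r5=11
after MOV r3, #0: r3=0
after MOV r7, #27: r7=27
after SUB r3, r5, #16: r3=11-16=-5
after SUB r1, r5, #3: r1=11-3=8
after LSR r5, r7, #2: r5=27>>2=6
after OR r7, r7, #5: r7=27|5=31
STR r5, [32] → M[32]=6
halt.

6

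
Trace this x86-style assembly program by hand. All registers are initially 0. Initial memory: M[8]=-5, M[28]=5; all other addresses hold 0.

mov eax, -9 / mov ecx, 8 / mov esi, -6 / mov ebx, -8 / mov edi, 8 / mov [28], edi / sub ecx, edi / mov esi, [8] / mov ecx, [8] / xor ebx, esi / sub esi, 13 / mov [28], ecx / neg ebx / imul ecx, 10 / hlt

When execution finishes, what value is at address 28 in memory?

-5

after mov eax, -9: eax=-9
after mov ecx, 8: ecx=8
after mov esi, -6: esi=-6
after mov ebx, -8: ebx=-8
after mov edi, 8: edi=8
mov [28], edi → M[28]=8
after sub ecx, edi: ecx=8-8=0
after mov esi, [8]: esi=M[8]=-5
after mov ecx, [8]: ecx=M[8]=-5
after xor ebx, esi: ebx=(-8)^(-5)=3
after sub esi, 13: esi=(-5)-13=-18
mov [28], ecx → M[28]=-5
after neg ebx: ebx=-(3)=-3
after imul ecx, 10: ecx=(-5)*10=-50
halt.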